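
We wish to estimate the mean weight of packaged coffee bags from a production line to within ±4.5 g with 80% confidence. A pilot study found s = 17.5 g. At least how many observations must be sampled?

n = 25

For a mean, the margin of error is E = z·σ/√n, so n = (zσ/E)².
At 80% confidence, z = 1.282.
n = (1.282 × 17.5 / 4.5)² = 24.86
Round up: n = 25.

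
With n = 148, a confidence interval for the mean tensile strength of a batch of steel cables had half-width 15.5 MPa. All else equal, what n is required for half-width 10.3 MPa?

336

Margin of error scales as 1/√n, so n₂ = n₁·(E₁/E₂)².
n₂ = 148 × (15.5/10.3)² = 148 × 2.265 = 335.22
Round up: n₂ = 336.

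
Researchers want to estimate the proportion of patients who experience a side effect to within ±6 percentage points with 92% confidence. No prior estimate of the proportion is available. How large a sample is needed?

For a proportion with margin E = 0.06 at 92% confidence, z = 1.751.
With no prior estimate, use p = 0.5, which maximizes p(1−p) at 0.25.
n = 0.25 × (z/E)² = 0.25 × (1.751/0.06)² = 212.92
Round up: n = 213.

213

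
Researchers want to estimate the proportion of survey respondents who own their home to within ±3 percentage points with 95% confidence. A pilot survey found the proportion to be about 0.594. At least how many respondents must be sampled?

For a proportion with margin E = 0.03 at 95% confidence, z = 1.960.
n = p̂(1−p̂)(z/E)² = 0.594 × 0.406 × (1.960/0.03)² = 1029.40
Round up: n = 1030.

1030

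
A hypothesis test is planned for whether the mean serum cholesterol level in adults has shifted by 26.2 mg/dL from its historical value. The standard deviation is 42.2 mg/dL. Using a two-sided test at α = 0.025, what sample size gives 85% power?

n = 28

For a one-sample z-test, n = ((z_{α/2} + z_β)·σ/δ)².
z_{α/2} = 2.241 (two-sided α = 0.025); z_β = 1.036 (power 85% → β = 0.15).
n = (3.277 × 42.2 / 26.2)² = 27.86
Round up: n = 28.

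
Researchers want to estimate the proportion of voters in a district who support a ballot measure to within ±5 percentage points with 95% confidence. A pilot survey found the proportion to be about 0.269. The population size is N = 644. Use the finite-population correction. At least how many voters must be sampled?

For a proportion with margin E = 0.05 at 95% confidence, z = 1.960.
n = p̂(1−p̂)(z/E)² = 0.269 × 0.731 × (1.960/0.05)² = 302.16 — call this n₀.
Finite-population correction with N = 644: n = n₀ / (1 + (n₀−1)/N) = 302.16 / 1.468 = 205.83
Round up: n = 206.

206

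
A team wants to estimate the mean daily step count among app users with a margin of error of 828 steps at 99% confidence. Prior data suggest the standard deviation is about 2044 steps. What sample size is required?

41

For a mean, the margin of error is E = z·σ/√n, so n = (zσ/E)².
At 99% confidence, z = 2.576.
n = (2.576 × 2044 / 828)² = 40.44
Round up: n = 41.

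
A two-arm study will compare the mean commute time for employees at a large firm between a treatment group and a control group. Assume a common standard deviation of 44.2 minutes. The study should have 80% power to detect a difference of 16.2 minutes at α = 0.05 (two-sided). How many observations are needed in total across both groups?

For two equal groups, n per group = 2·((z_{α/2} + z_β)·σ/δ)².
z_{α/2} = 1.960; z_β = 0.842 (power 80%).
n = 2 × (2.802 × 44.2 / 16.2)² = 2 × 58.45 = 116.90
Round up: n = 117 per group.
Total across both groups: 2 × 117 = 234.

234 total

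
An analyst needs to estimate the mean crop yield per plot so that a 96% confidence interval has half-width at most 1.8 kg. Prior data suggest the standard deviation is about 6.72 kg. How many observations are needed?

59

For a mean, the margin of error is E = z·σ/√n, so n = (zσ/E)².
At 96% confidence, z = 2.054.
n = (2.054 × 6.72 / 1.8)² = 58.80
Round up: n = 59.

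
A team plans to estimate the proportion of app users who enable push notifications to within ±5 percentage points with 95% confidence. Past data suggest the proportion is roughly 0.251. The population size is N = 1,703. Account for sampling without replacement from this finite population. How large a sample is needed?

248

For a proportion with margin E = 0.05 at 95% confidence, z = 1.960.
n = p̂(1−p̂)(z/E)² = 0.251 × 0.749 × (1.960/0.05)² = 288.89 — call this n₀.
Finite-population correction with N = 1,703: n = n₀ / (1 + (n₀−1)/N) = 288.89 / 1.169 = 247.13
Round up: n = 248.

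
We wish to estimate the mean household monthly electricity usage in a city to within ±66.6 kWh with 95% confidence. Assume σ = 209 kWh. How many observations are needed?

For a mean, the margin of error is E = z·σ/√n, so n = (zσ/E)².
At 95% confidence, z = 1.960.
n = (1.960 × 209 / 66.6)² = 37.83
Round up: n = 38.

38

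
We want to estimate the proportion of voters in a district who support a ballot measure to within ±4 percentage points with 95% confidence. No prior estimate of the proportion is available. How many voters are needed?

n = 601

For a proportion with margin E = 0.04 at 95% confidence, z = 1.960.
With no prior estimate, use p = 0.5, which maximizes p(1−p) at 0.25.
n = 0.25 × (z/E)² = 0.25 × (1.960/0.04)² = 600.25
Round up: n = 601.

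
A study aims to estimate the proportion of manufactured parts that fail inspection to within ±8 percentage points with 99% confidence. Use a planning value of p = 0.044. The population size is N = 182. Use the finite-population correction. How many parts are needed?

For a proportion with margin E = 0.08 at 99% confidence, z = 2.576.
n = p̂(1−p̂)(z/E)² = 0.044 × 0.956 × (2.576/0.08)² = 43.61 — call this n₀.
Finite-population correction with N = 182: n = n₀ / (1 + (n₀−1)/N) = 43.61 / 1.234 = 35.34
Round up: n = 36.

n = 36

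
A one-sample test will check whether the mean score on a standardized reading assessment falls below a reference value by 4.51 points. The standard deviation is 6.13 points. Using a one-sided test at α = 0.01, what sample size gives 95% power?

30

For a one-sample z-test, n = ((z_α + z_β)·σ/δ)².
z_α = 2.326 (one-sided α = 0.01); z_β = 1.645 (power 95% → β = 0.05).
n = (3.971 × 6.13 / 4.51)² = 29.13
Round up: n = 30.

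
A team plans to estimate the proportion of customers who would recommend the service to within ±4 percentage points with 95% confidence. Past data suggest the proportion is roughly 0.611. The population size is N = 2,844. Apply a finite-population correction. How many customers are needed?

476

For a proportion with margin E = 0.04 at 95% confidence, z = 1.960.
n = p̂(1−p̂)(z/E)² = 0.611 × 0.389 × (1.960/0.04)² = 570.67 — call this n₀.
Finite-population correction with N = 2,844: n = n₀ / (1 + (n₀−1)/N) = 570.67 / 1.2 = 475.56
Round up: n = 476.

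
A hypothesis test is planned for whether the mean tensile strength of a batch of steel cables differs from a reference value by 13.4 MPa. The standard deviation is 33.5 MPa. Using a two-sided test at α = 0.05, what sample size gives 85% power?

57

For a one-sample z-test, n = ((z_{α/2} + z_β)·σ/δ)².
z_{α/2} = 1.960 (two-sided α = 0.05); z_β = 1.036 (power 85% → β = 0.15).
n = (2.996 × 33.5 / 13.4)² = 56.10
Round up: n = 57.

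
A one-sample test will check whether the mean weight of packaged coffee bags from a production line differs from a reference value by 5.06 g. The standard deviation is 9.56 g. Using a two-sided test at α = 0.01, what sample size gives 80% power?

For a one-sample z-test, n = ((z_{α/2} + z_β)·σ/δ)².
z_{α/2} = 2.576 (two-sided α = 0.01); z_β = 0.842 (power 80% → β = 0.2).
n = (3.418 × 9.56 / 5.06)² = 41.70
Round up: n = 42.

42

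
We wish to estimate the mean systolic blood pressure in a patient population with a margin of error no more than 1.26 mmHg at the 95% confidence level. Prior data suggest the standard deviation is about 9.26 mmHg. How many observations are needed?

For a mean, the margin of error is E = z·σ/√n, so n = (zσ/E)².
At 95% confidence, z = 1.960.
n = (1.960 × 9.26 / 1.26)² = 207.49
Round up: n = 208.

208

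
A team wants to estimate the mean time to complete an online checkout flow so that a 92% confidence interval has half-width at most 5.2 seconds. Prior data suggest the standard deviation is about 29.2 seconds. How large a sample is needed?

97

For a mean, the margin of error is E = z·σ/√n, so n = (zσ/E)².
At 92% confidence, z = 1.751.
n = (1.751 × 29.2 / 5.2)² = 96.68
Round up: n = 97.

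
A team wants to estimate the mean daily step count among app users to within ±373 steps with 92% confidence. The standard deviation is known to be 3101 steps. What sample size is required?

212

For a mean, the margin of error is E = z·σ/√n, so n = (zσ/E)².
At 92% confidence, z = 1.751.
n = (1.751 × 3101 / 373)² = 211.91
Round up: n = 212.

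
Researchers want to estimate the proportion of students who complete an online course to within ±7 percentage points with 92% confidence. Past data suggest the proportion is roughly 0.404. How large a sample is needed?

For a proportion with margin E = 0.07 at 92% confidence, z = 1.751.
n = p̂(1−p̂)(z/E)² = 0.404 × 0.596 × (1.751/0.07)² = 150.66
Round up: n = 151.

151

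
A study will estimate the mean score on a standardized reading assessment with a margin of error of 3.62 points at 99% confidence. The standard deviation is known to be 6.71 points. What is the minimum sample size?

23

For a mean, the margin of error is E = z·σ/√n, so n = (zσ/E)².
At 99% confidence, z = 2.576.
n = (2.576 × 6.71 / 3.62)² = 22.80
Round up: n = 23.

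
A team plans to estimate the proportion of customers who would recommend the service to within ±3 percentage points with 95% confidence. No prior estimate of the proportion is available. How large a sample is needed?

1068

For a proportion with margin E = 0.03 at 95% confidence, z = 1.960.
With no prior estimate, use p = 0.5, which maximizes p(1−p) at 0.25.
n = 0.25 × (z/E)² = 0.25 × (1.960/0.03)² = 1067.11
Round up: n = 1068.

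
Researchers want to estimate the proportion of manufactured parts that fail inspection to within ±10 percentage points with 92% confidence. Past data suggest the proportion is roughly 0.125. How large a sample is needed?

For a proportion with margin E = 0.1 at 92% confidence, z = 1.751.
n = p̂(1−p̂)(z/E)² = 0.125 × 0.875 × (1.751/0.1)² = 33.53
Round up: n = 34.

n = 34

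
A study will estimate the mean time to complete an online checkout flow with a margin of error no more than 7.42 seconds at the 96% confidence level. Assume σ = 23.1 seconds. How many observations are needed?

For a mean, the margin of error is E = z·σ/√n, so n = (zσ/E)².
At 96% confidence, z = 2.054.
n = (2.054 × 23.1 / 7.42)² = 40.89
Round up: n = 41.

41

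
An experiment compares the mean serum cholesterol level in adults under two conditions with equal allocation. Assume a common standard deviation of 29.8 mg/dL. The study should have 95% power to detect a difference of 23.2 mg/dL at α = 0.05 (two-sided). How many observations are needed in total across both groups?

For two equal groups, n per group = 2·((z_{α/2} + z_β)·σ/δ)².
z_{α/2} = 1.960; z_β = 1.645 (power 95%).
n = 2 × (3.605 × 29.8 / 23.2)² = 2 × 21.44 = 42.88
Round up: n = 43 per group.
Total across both groups: 2 × 43 = 86.

86 total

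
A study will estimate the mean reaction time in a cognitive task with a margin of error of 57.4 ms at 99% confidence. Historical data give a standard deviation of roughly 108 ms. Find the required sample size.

n = 24

For a mean, the margin of error is E = z·σ/√n, so n = (zσ/E)².
At 99% confidence, z = 2.576.
n = (2.576 × 108 / 57.4)² = 23.49
Round up: n = 24.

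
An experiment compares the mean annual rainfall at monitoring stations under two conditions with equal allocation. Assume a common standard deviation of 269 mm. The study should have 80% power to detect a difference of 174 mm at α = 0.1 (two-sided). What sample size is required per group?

30 per group

For two equal groups, n per group = 2·((z_{α/2} + z_β)·σ/δ)².
z_{α/2} = 1.645; z_β = 0.842 (power 80%).
n = 2 × (2.487 × 269 / 174)² = 2 × 14.78 = 29.56
Round up: n = 30 per group.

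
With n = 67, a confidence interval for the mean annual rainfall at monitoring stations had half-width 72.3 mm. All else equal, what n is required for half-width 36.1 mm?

Margin of error scales as 1/√n, so n₂ = n₁·(E₁/E₂)².
n₂ = 67 × (72.3/36.1)² = 67 × 4.011 = 268.74
Round up: n₂ = 269.

269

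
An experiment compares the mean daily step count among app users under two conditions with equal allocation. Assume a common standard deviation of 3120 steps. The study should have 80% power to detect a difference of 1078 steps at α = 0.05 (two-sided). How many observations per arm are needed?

132 per group

For two equal groups, n per group = 2·((z_{α/2} + z_β)·σ/δ)².
z_{α/2} = 1.960; z_β = 0.842 (power 80%).
n = 2 × (2.802 × 3120 / 1078)² = 2 × 65.77 = 131.54
Round up: n = 132 per group.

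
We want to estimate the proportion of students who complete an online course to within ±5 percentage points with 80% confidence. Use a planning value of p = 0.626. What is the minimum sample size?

154

For a proportion with margin E = 0.05 at 80% confidence, z = 1.282.
n = p̂(1−p̂)(z/E)² = 0.626 × 0.374 × (1.282/0.05)² = 153.92
Round up: n = 154.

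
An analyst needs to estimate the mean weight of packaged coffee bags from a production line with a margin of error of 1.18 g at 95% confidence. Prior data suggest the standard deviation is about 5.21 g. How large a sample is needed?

For a mean, the margin of error is E = z·σ/√n, so n = (zσ/E)².
At 95% confidence, z = 1.960.
n = (1.960 × 5.21 / 1.18)² = 74.89
Round up: n = 75.

75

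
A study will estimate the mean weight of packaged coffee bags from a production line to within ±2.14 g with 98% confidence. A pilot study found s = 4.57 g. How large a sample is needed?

25

For a mean, the margin of error is E = z·σ/√n, so n = (zσ/E)².
At 98% confidence, z = 2.326.
n = (2.326 × 4.57 / 2.14)² = 24.67
Round up: n = 25.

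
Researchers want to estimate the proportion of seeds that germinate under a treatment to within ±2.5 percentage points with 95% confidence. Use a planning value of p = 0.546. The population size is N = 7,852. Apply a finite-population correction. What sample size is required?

n = 1277

For a proportion with margin E = 0.025 at 95% confidence, z = 1.960.
n = p̂(1−p̂)(z/E)² = 0.546 × 0.454 × (1.960/0.025)² = 1523.63 — call this n₀.
Finite-population correction with N = 7,852: n = n₀ / (1 + (n₀−1)/N) = 1523.63 / 1.194 = 1276.07
Round up: n = 1277.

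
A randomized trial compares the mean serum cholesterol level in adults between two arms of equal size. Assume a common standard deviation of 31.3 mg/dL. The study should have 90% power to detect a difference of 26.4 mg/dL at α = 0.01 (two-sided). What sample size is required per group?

42 per group

For two equal groups, n per group = 2·((z_{α/2} + z_β)·σ/δ)².
z_{α/2} = 2.576; z_β = 1.282 (power 90%).
n = 2 × (3.858 × 31.3 / 26.4)² = 2 × 20.92 = 41.84
Round up: n = 42 per group.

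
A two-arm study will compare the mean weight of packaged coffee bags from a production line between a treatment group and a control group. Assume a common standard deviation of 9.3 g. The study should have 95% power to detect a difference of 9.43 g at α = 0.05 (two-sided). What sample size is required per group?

26 per group

For two equal groups, n per group = 2·((z_{α/2} + z_β)·σ/δ)².
z_{α/2} = 1.960; z_β = 1.645 (power 95%).
n = 2 × (3.605 × 9.3 / 9.43)² = 2 × 12.64 = 25.28
Round up: n = 26 per group.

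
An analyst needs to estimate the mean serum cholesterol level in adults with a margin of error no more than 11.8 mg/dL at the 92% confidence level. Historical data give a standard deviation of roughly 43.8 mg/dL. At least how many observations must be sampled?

For a mean, the margin of error is E = z·σ/√n, so n = (zσ/E)².
At 92% confidence, z = 1.751.
n = (1.751 × 43.8 / 11.8)² = 42.24
Round up: n = 43.

43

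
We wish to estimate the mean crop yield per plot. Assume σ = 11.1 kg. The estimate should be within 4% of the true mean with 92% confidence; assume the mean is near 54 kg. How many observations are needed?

For a mean, the margin of error is E = z·σ/√n, so n = (zσ/E)².
At 92% confidence, z = 1.751.
E = 4% of 54 = 2.16 kg.
n = (1.751 × 11.1 / 2.16)² = 80.97
Round up: n = 81.

81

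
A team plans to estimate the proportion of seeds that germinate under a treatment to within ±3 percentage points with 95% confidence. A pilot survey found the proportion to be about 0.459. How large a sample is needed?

1060

For a proportion with margin E = 0.03 at 95% confidence, z = 1.960.
n = p̂(1−p̂)(z/E)² = 0.459 × 0.541 × (1.960/0.03)² = 1059.94
Round up: n = 1060.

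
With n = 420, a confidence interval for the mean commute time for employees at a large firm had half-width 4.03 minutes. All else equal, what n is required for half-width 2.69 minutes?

Margin of error scales as 1/√n, so n₂ = n₁·(E₁/E₂)².
n₂ = 420 × (4.03/2.69)² = 420 × 2.244 = 942.48
Round up: n₂ = 943.

n = 943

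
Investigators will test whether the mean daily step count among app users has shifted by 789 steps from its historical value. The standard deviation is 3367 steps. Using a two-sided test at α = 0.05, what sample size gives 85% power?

For a one-sample z-test, n = ((z_{α/2} + z_β)·σ/δ)².
z_{α/2} = 1.960 (two-sided α = 0.05); z_β = 1.036 (power 85% → β = 0.15).
n = (2.996 × 3367 / 789)² = 163.46
Round up: n = 164.

164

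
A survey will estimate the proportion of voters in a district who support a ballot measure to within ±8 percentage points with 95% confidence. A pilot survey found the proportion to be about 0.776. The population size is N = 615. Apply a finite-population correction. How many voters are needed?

90

For a proportion with margin E = 0.08 at 95% confidence, z = 1.960.
n = p̂(1−p̂)(z/E)² = 0.776 × 0.224 × (1.960/0.08)² = 104.34 — call this n₀.
Finite-population correction with N = 615: n = n₀ / (1 + (n₀−1)/N) = 104.34 / 1.168 = 89.33
Round up: n = 90.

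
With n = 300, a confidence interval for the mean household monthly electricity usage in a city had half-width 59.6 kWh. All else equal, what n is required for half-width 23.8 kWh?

1882

Margin of error scales as 1/√n, so n₂ = n₁·(E₁/E₂)².
n₂ = 300 × (59.6/23.8)² = 300 × 6.271 = 1881.30
Round up: n₂ = 1882.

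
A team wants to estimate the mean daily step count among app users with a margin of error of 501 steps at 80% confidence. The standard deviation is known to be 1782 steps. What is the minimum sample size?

For a mean, the margin of error is E = z·σ/√n, so n = (zσ/E)².
At 80% confidence, z = 1.282.
n = (1.282 × 1782 / 501)² = 20.79
Round up: n = 21.

21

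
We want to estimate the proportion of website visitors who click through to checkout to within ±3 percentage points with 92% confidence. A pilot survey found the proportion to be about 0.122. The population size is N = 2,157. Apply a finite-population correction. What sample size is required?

For a proportion with margin E = 0.03 at 92% confidence, z = 1.751.
n = p̂(1−p̂)(z/E)² = 0.122 × 0.878 × (1.751/0.03)² = 364.91 — call this n₀.
Finite-population correction with N = 2,157: n = n₀ / (1 + (n₀−1)/N) = 364.91 / 1.169 = 312.16
Round up: n = 313.

313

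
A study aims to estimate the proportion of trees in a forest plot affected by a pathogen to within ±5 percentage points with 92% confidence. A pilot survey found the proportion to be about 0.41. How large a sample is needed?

For a proportion with margin E = 0.05 at 92% confidence, z = 1.751.
n = p̂(1−p̂)(z/E)² = 0.41 × 0.59 × (1.751/0.05)² = 296.67
Round up: n = 297.

297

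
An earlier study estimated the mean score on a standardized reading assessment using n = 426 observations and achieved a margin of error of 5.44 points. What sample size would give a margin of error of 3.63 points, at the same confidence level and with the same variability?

957

Margin of error scales as 1/√n, so n₂ = n₁·(E₁/E₂)².
n₂ = 426 × (5.44/3.63)² = 426 × 2.246 = 956.80
Round up: n₂ = 957.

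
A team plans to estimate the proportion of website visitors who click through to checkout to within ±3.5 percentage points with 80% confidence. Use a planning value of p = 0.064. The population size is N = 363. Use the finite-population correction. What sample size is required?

For a proportion with margin E = 0.035 at 80% confidence, z = 1.282.
n = p̂(1−p̂)(z/E)² = 0.064 × 0.936 × (1.282/0.035)² = 80.37 — call this n₀.
Finite-population correction with N = 363: n = n₀ / (1 + (n₀−1)/N) = 80.37 / 1.219 = 65.93
Round up: n = 66.

66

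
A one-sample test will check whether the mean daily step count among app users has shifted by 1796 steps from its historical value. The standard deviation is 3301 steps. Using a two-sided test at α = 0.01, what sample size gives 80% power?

For a one-sample z-test, n = ((z_{α/2} + z_β)·σ/δ)².
z_{α/2} = 2.576 (two-sided α = 0.01); z_β = 0.842 (power 80% → β = 0.2).
n = (3.418 × 3301 / 1796)² = 39.47
Round up: n = 40.

40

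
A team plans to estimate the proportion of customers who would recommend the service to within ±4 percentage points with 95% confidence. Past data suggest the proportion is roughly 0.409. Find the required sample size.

581

For a proportion with margin E = 0.04 at 95% confidence, z = 1.960.
n = p̂(1−p̂)(z/E)² = 0.409 × 0.591 × (1.960/0.04)² = 580.37
Round up: n = 581.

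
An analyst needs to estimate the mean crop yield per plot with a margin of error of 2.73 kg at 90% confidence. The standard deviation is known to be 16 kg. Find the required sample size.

n = 93

For a mean, the margin of error is E = z·σ/√n, so n = (zσ/E)².
At 90% confidence, z = 1.645.
n = (1.645 × 16 / 2.73)² = 92.95
Round up: n = 93.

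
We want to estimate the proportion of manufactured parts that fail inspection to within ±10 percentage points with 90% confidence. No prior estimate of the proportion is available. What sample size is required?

68

For a proportion with margin E = 0.1 at 90% confidence, z = 1.645.
With no prior estimate, use p = 0.5, which maximizes p(1−p) at 0.25.
n = 0.25 × (z/E)² = 0.25 × (1.645/0.1)² = 67.65
Round up: n = 68.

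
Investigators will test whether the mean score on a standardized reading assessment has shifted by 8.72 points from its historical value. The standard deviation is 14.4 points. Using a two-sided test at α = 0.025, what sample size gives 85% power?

For a one-sample z-test, n = ((z_{α/2} + z_β)·σ/δ)².
z_{α/2} = 2.241 (two-sided α = 0.025); z_β = 1.036 (power 85% → β = 0.15).
n = (3.277 × 14.4 / 8.72)² = 29.28
Round up: n = 30.

30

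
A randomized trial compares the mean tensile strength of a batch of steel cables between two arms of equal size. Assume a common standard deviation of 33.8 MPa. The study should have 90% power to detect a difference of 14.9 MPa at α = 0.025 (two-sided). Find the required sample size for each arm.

For two equal groups, n per group = 2·((z_{α/2} + z_β)·σ/δ)².
z_{α/2} = 2.241; z_β = 1.282 (power 90%).
n = 2 × (3.523 × 33.8 / 14.9)² = 2 × 63.87 = 127.74
Round up: n = 128 per group.

128 per group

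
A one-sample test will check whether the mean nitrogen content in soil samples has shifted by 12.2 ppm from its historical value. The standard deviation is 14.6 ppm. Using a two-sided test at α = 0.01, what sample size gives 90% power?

22

For a one-sample z-test, n = ((z_{α/2} + z_β)·σ/δ)².
z_{α/2} = 2.576 (two-sided α = 0.01); z_β = 1.282 (power 90% → β = 0.1).
n = (3.858 × 14.6 / 12.2)² = 21.32
Round up: n = 22.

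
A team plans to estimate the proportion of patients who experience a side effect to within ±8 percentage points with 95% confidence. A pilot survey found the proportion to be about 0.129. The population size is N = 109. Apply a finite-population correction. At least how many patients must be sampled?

For a proportion with margin E = 0.08 at 95% confidence, z = 1.960.
n = p̂(1−p̂)(z/E)² = 0.129 × 0.871 × (1.960/0.08)² = 67.44 — call this n₀.
Finite-population correction with N = 109: n = n₀ / (1 + (n₀−1)/N) = 67.44 / 1.61 = 41.89
Round up: n = 42.

n = 42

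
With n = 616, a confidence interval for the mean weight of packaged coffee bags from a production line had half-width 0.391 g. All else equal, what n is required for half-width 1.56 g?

n = 39

Margin of error scales as 1/√n, so n₂ = n₁·(E₁/E₂)².
n₂ = 616 × (0.391/1.56)² = 616 × 0.06282 = 38.70
Round up: n₂ = 39.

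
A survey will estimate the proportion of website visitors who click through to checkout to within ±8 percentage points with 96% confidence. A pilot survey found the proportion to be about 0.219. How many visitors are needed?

113

For a proportion with margin E = 0.08 at 96% confidence, z = 2.054.
n = p̂(1−p̂)(z/E)² = 0.219 × 0.781 × (2.054/0.08)² = 112.75
Round up: n = 113.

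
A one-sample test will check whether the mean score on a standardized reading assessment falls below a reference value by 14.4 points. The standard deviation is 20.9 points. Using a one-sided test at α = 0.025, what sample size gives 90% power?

23

For a one-sample z-test, n = ((z_α + z_β)·σ/δ)².
z_α = 1.960 (one-sided α = 0.025); z_β = 1.282 (power 90% → β = 0.1).
n = (3.242 × 20.9 / 14.4)² = 22.14
Round up: n = 23.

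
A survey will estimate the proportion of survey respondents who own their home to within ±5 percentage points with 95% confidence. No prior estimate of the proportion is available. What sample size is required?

385

For a proportion with margin E = 0.05 at 95% confidence, z = 1.960.
With no prior estimate, use p = 0.5, which maximizes p(1−p) at 0.25.
n = 0.25 × (z/E)² = 0.25 × (1.960/0.05)² = 384.16
Round up: n = 385.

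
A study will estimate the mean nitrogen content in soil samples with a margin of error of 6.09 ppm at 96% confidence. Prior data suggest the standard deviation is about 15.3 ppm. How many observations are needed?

For a mean, the margin of error is E = z·σ/√n, so n = (zσ/E)².
At 96% confidence, z = 2.054.
n = (2.054 × 15.3 / 6.09)² = 26.63
Round up: n = 27.

27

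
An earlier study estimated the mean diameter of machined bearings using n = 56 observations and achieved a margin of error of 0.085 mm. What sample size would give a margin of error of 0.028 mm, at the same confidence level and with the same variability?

517

Margin of error scales as 1/√n, so n₂ = n₁·(E₁/E₂)².
n₂ = 56 × (0.085/0.028)² = 56 × 9.216 = 516.10
Round up: n₂ = 517.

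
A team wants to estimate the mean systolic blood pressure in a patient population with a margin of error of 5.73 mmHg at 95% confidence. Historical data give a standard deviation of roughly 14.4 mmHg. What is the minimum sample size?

For a mean, the margin of error is E = z·σ/√n, so n = (zσ/E)².
At 95% confidence, z = 1.960.
n = (1.960 × 14.4 / 5.73)² = 24.26
Round up: n = 25.

25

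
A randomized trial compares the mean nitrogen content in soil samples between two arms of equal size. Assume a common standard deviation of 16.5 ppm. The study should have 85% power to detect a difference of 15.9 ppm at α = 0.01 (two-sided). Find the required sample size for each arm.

For two equal groups, n per group = 2·((z_{α/2} + z_β)·σ/δ)².
z_{α/2} = 2.576; z_β = 1.036 (power 85%).
n = 2 × (3.612 × 16.5 / 15.9)² = 2 × 14.05 = 28.10
Round up: n = 29 per group.

29 per group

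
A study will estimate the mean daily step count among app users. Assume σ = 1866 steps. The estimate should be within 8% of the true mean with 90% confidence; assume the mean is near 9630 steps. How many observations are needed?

For a mean, the margin of error is E = z·σ/√n, so n = (zσ/E)².
At 90% confidence, z = 1.645.
E = 8% of 9630 = 770.4 steps.
n = (1.645 × 1866 / 770.4)² = 15.88
Round up: n = 16.

n = 16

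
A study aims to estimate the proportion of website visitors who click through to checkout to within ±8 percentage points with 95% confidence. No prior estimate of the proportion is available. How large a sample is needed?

151

For a proportion with margin E = 0.08 at 95% confidence, z = 1.960.
With no prior estimate, use p = 0.5, which maximizes p(1−p) at 0.25.
n = 0.25 × (z/E)² = 0.25 × (1.960/0.08)² = 150.06
Round up: n = 151.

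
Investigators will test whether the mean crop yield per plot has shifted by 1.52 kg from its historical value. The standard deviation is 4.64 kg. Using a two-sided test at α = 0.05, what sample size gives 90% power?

98

For a one-sample z-test, n = ((z_{α/2} + z_β)·σ/δ)².
z_{α/2} = 1.960 (two-sided α = 0.05); z_β = 1.282 (power 90% → β = 0.1).
n = (3.242 × 4.64 / 1.52)² = 97.94
Round up: n = 98.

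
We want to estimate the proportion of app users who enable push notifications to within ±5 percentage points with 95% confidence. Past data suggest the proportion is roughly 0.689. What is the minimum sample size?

For a proportion with margin E = 0.05 at 95% confidence, z = 1.960.
n = p̂(1−p̂)(z/E)² = 0.689 × 0.311 × (1.960/0.05)² = 329.27
Round up: n = 330.

n = 330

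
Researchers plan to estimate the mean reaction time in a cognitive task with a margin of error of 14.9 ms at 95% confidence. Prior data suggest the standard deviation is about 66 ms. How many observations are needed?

For a mean, the margin of error is E = z·σ/√n, so n = (zσ/E)².
At 95% confidence, z = 1.960.
n = (1.960 × 66 / 14.9)² = 75.38
Round up: n = 76.

76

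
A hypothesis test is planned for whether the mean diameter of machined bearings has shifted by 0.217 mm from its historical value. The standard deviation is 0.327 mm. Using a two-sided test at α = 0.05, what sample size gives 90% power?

For a one-sample z-test, n = ((z_{α/2} + z_β)·σ/δ)².
z_{α/2} = 1.960 (two-sided α = 0.05); z_β = 1.282 (power 90% → β = 0.1).
n = (3.242 × 0.327 / 0.217)² = 23.87
Round up: n = 24.

24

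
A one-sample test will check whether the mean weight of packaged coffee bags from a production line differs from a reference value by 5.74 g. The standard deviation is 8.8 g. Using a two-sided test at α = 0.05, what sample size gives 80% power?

n = 19

For a one-sample z-test, n = ((z_{α/2} + z_β)·σ/δ)².
z_{α/2} = 1.960 (two-sided α = 0.05); z_β = 0.842 (power 80% → β = 0.2).
n = (2.802 × 8.8 / 5.74)² = 18.45
Round up: n = 19.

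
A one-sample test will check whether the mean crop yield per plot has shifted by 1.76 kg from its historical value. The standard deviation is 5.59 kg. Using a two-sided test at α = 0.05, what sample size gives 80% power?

80

For a one-sample z-test, n = ((z_{α/2} + z_β)·σ/δ)².
z_{α/2} = 1.960 (two-sided α = 0.05); z_β = 0.842 (power 80% → β = 0.2).
n = (2.802 × 5.59 / 1.76)² = 79.20
Round up: n = 80.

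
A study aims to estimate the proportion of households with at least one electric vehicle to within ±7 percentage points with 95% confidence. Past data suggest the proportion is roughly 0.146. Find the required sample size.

98

For a proportion with margin E = 0.07 at 95% confidence, z = 1.960.
n = p̂(1−p̂)(z/E)² = 0.146 × 0.854 × (1.960/0.07)² = 97.75
Round up: n = 98.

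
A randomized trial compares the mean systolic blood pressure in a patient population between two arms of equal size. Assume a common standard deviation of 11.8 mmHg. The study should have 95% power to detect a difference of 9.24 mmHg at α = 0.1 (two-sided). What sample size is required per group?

For two equal groups, n per group = 2·((z_{α/2} + z_β)·σ/δ)².
z_{α/2} = 1.645; z_β = 1.645 (power 95%).
n = 2 × (3.290 × 11.8 / 9.24)² = 2 × 17.65 = 35.30
Round up: n = 36 per group.

36 per group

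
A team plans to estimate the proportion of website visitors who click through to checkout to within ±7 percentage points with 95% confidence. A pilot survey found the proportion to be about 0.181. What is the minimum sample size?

For a proportion with margin E = 0.07 at 95% confidence, z = 1.960.
n = p̂(1−p̂)(z/E)² = 0.181 × 0.819 × (1.960/0.07)² = 116.22
Round up: n = 117.

117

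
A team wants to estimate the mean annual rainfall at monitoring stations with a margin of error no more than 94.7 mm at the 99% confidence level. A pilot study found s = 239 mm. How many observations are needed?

For a mean, the margin of error is E = z·σ/√n, so n = (zσ/E)².
At 99% confidence, z = 2.576.
n = (2.576 × 239 / 94.7)² = 42.27
Round up: n = 43.

43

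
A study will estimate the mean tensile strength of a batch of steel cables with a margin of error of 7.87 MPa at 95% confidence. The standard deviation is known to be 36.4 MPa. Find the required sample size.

For a mean, the margin of error is E = z·σ/√n, so n = (zσ/E)².
At 95% confidence, z = 1.960.
n = (1.960 × 36.4 / 7.87)² = 82.18
Round up: n = 83.

83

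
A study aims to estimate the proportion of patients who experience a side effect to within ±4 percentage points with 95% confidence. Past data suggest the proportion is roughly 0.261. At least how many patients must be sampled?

n = 464

For a proportion with margin E = 0.04 at 95% confidence, z = 1.960.
n = p̂(1−p̂)(z/E)² = 0.261 × 0.739 × (1.960/0.04)² = 463.10
Round up: n = 464.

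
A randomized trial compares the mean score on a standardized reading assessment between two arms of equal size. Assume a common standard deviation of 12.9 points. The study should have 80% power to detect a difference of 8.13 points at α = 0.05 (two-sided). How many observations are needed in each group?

40 per group

For two equal groups, n per group = 2·((z_{α/2} + z_β)·σ/δ)².
z_{α/2} = 1.960; z_β = 0.842 (power 80%).
n = 2 × (2.802 × 12.9 / 8.13)² = 2 × 19.77 = 39.54
Round up: n = 40 per group.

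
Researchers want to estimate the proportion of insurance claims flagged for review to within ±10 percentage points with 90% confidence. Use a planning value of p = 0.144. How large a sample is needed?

For a proportion with margin E = 0.1 at 90% confidence, z = 1.645.
n = p̂(1−p̂)(z/E)² = 0.144 × 0.856 × (1.645/0.1)² = 33.36
Round up: n = 34.

34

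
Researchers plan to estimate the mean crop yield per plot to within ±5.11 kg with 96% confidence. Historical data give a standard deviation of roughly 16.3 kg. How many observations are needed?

For a mean, the margin of error is E = z·σ/√n, so n = (zσ/E)².
At 96% confidence, z = 2.054.
n = (2.054 × 16.3 / 5.11)² = 42.93
Round up: n = 43.

43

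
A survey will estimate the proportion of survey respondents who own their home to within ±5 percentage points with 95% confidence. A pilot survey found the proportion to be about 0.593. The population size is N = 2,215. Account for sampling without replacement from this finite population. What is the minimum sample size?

n = 318

For a proportion with margin E = 0.05 at 95% confidence, z = 1.960.
n = p̂(1−p̂)(z/E)² = 0.593 × 0.407 × (1.960/0.05)² = 370.87 — call this n₀.
Finite-population correction with N = 2,215: n = n₀ / (1 + (n₀−1)/N) = 370.87 / 1.167 = 317.80
Round up: n = 318.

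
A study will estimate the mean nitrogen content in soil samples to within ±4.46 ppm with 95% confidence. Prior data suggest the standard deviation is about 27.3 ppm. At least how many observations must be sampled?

144

For a mean, the margin of error is E = z·σ/√n, so n = (zσ/E)².
At 95% confidence, z = 1.960.
n = (1.960 × 27.3 / 4.46)² = 143.94
Round up: n = 144.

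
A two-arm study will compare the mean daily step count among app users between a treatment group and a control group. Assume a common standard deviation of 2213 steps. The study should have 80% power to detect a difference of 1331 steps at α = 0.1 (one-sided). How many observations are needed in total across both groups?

50 total

For two equal groups, n per group = 2·((z_α + z_β)·σ/δ)².
z_α = 1.282; z_β = 0.842 (power 80%).
n = 2 × (2.124 × 2213 / 1331)² = 2 × 12.47 = 24.94
Round up: n = 25 per group.
Total across both groups: 2 × 25 = 50.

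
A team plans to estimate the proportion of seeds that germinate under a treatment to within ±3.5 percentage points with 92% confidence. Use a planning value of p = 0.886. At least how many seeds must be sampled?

For a proportion with margin E = 0.035 at 92% confidence, z = 1.751.
n = p̂(1−p̂)(z/E)² = 0.886 × 0.114 × (1.751/0.035)² = 252.80
Round up: n = 253.

n = 253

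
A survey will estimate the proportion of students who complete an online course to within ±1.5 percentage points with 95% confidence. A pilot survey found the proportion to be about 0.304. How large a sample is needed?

n = 3613

For a proportion with margin E = 0.015 at 95% confidence, z = 1.960.
n = p̂(1−p̂)(z/E)² = 0.304 × 0.696 × (1.960/0.015)² = 3612.54
Round up: n = 3613.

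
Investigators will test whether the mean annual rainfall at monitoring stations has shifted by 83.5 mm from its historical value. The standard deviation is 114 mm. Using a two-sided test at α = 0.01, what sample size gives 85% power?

For a one-sample z-test, n = ((z_{α/2} + z_β)·σ/δ)².
z_{α/2} = 2.576 (two-sided α = 0.01); z_β = 1.036 (power 85% → β = 0.15).
n = (3.612 × 114 / 83.5)² = 24.32
Round up: n = 25.

n = 25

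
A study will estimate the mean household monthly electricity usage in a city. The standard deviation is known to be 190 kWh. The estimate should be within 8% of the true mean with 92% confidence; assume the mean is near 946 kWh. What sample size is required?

For a mean, the margin of error is E = z·σ/√n, so n = (zσ/E)².
At 92% confidence, z = 1.751.
E = 8% of 946 = 75.68 kWh.
n = (1.751 × 190 / 75.68)² = 19.32
Round up: n = 20.

20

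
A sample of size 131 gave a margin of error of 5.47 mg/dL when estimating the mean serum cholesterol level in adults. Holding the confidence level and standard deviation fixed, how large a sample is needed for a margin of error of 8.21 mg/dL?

Margin of error scales as 1/√n, so n₂ = n₁·(E₁/E₂)².
n₂ = 131 × (5.47/8.21)² = 131 × 0.4439 = 58.15
Round up: n₂ = 59.

59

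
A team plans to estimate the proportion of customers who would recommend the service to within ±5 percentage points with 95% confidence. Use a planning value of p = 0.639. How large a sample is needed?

355

For a proportion with margin E = 0.05 at 95% confidence, z = 1.960.
n = p̂(1−p̂)(z/E)² = 0.639 × 0.361 × (1.960/0.05)² = 354.47
Round up: n = 355.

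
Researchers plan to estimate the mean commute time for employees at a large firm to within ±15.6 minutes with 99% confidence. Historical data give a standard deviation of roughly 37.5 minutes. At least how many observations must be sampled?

n = 39

For a mean, the margin of error is E = z·σ/√n, so n = (zσ/E)².
At 99% confidence, z = 2.576.
n = (2.576 × 37.5 / 15.6)² = 38.34
Round up: n = 39.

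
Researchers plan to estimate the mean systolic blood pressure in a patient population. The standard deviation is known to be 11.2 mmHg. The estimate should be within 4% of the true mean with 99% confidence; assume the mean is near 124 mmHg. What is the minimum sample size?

n = 34

For a mean, the margin of error is E = z·σ/√n, so n = (zσ/E)².
At 99% confidence, z = 2.576.
E = 4% of 124 = 4.96 mmHg.
n = (2.576 × 11.2 / 4.96)² = 33.83
Round up: n = 34.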